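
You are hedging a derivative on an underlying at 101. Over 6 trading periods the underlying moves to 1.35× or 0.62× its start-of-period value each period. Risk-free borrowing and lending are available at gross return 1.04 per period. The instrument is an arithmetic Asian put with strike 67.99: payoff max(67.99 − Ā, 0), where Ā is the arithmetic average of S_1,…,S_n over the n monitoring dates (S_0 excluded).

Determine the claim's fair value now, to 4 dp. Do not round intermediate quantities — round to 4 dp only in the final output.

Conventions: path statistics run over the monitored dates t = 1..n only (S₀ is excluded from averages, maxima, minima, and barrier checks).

price = 4.2972

No-arbitrage gives p* = (R−d)/(u−d) = 0.5753: enumerate every path, weight its payoff by its p*-probability, and discount by R^6.
Enumerate all 2^6 = 64 price paths (U = up ×1.35, D = down ×0.62); each path with k up-moves has probability p*^k·(1−p*)^(6−k).
DDDDDD: Ā=25.9049, payoff=42.0851, prob=0.005865
UDDDDD: Ā=56.4058, payoff=11.5842, prob=0.007945
DUDDDD: Ā=44.1175, payoff=23.8725, prob=0.007945
UUDDDD: Ā=96.0623, payoff=0.0000, prob=0.010765
DDUDDD: Ā=36.4987, payoff=31.4913, prob=0.007945
UDUDDD: Ā=79.4730, payoff=0.0000, prob=0.010765
DUUDDD: Ā=67.1847, payoff=0.8053, prob=0.010765
UUUDDD: Ā=146.2893, payoff=0.0000, prob=0.014585
DDDUDD: Ā=31.7751, payoff=36.2149, prob=0.007945
UDDUDD: Ā=69.1877, payoff=0.0000, prob=0.010765
DUDUDD: Ā=56.8994, payoff=11.0906, prob=0.010765
UUDUDD: Ā=123.8938, payoff=0.0000, prob=0.014585
DDUUDD: Ā=49.2806, payoff=18.7094, prob=0.010765
UDUUDD: Ā=107.3045, payoff=0.0000, prob=0.014585
DUUUDD: Ā=95.0162, payoff=0.0000, prob=0.014585
UUUUDD: Ā=206.8901, payoff=0.0000, prob=0.019760
DDDDUD: Ā=28.8464, payoff=39.1436, prob=0.007945
UDDDUD: Ā=62.8108, payoff=5.1792, prob=0.010765
DUDDUD: Ā=50.5225, payoff=17.4675, prob=0.010765
UUDDUD: Ā=110.0086, payoff=0.0000, prob=0.014585
DDUDUD: Ā=42.9037, payoff=25.0863, prob=0.010765
UDUDUD: Ā=93.4193, payoff=0.0000, prob=0.014585
DUUDUD: Ā=81.1310, payoff=0.0000, prob=0.014585
UUUDUD: Ā=176.6562, payoff=0.0000, prob=0.019760
DDDUUD: Ā=38.1801, payoff=29.8099, prob=0.010765
UDDUUD: Ā=83.1340, payoff=0.0000, prob=0.014585
DUDUUD: Ā=70.8457, payoff=0.0000, prob=0.014585
UUDUUD: Ā=154.2607, payoff=0.0000, prob=0.019760
DDUUUD: Ā=63.2269, payoff=4.7631, prob=0.014585
UDUUUD: Ā=137.6715, payoff=0.0000, prob=0.019760
DUUUUD: Ā=125.3831, payoff=0.0000, prob=0.019760
UUUUUD: Ā=273.0117, payoff=0.0000, prob=0.026771
DDDDDU: Ā=27.0307, payoff=40.9593, prob=0.007945
UDDDDU: Ā=58.8571, payoff=9.1329, prob=0.010765
DUDDDU: Ā=46.5688, payoff=21.4212, prob=0.010765
UUDDDU: Ā=101.3998, payoff=0.0000, prob=0.014585
DDUDDU: Ā=38.9500, payoff=29.0400, prob=0.010765
UDUDDU: Ā=84.8105, payoff=0.0000, prob=0.014585
DUUDDU: Ā=72.5222, payoff=0.0000, prob=0.014585
UUUDDU: Ā=157.9112, payoff=0.0000, prob=0.019760
DDDUDU: Ā=34.2264, payoff=33.7636, prob=0.010765
UDDUDU: Ā=74.5252, payoff=0.0000, prob=0.014585
DUDUDU: Ā=62.2368, payoff=5.7532, prob=0.014585
UUDUDU: Ā=135.5157, payoff=0.0000, prob=0.019760
DDUUDU: Ā=54.6181, payoff=13.3719, prob=0.014585
UDUUDU: Ā=118.9265, payoff=0.0000, prob=0.019760
DUUUDU: Ā=106.6381, payoff=0.0000, prob=0.019760
UUUUDU: Ā=232.1959, payoff=0.0000, prob=0.026771
DDDDUU: Ā=31.2977, payoff=36.6923, prob=0.010765
UDDDUU: Ā=68.1483, payoff=0.0000, prob=0.014585
DUDDUU: Ā=55.8599, payoff=12.1301, prob=0.014585
UUDDUU: Ā=121.6305, payoff=0.0000, prob=0.019760
DDUDUU: Ā=48.2412, payoff=19.7488, prob=0.014585
UDUDUU: Ā=105.0412, payoff=0.0000, prob=0.019760
DUUDUU: Ā=92.7529, payoff=0.0000, prob=0.019760
UUUDUU: Ā=201.9620, payoff=0.0000, prob=0.026771
DDDUUU: Ā=43.5175, payoff=24.4725, prob=0.014585
UDDUUU: Ā=94.7559, payoff=0.0000, prob=0.019760
DUDUUU: Ā=82.4676, payoff=0.0000, prob=0.019760
UUDUUU: Ā=179.5665, payoff=0.0000, prob=0.026771
DDUUUU: Ā=74.8488, payoff=0.0000, prob=0.019760
UDUUUU: Ā=162.9773, payoff=0.0000, prob=0.026771
DUUUUU: Ā=150.6889, payoff=0.0000, prob=0.026771
UUUUUU: Ā=328.1130, payoff=0.0000, prob=0.036271
Price = Σ prob·payoff / R^6 = 5.437381 / 1.265319 = 4.2972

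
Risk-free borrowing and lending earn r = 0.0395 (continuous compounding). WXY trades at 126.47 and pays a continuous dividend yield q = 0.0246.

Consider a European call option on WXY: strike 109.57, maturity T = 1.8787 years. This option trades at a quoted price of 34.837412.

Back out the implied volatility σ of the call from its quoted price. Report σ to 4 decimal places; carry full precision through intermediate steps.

At σ = 0.4029 the Black–Scholes value reproduces the quote:
σ√T = 0.4029·√1.8787 = 0.552238
d₁ = (ln(S/K) + (r−q+σ²/2)T) / (σ√T) = (ln(126.47/109.57) + (0.0395−0.0246+0.4029²/2)·1.8787) / 0.552238 = (0.143442 + 0.180476) / 0.552238 = 0.586554
d₂ = d₁ − σ√T = 0.586554 − 0.552238 = 0.034317
e^{−rT} = 0.928478
e^{−qT} = 0.954836
N(d₁) = 0.721248,  N(d₂) = 0.513688
V = S·e^{−qT}·N(d₁) − K·e^{−rT}·N(d₂) = 87.096569 − 52.259157 = 34.837412 (the observed quote) — the price is monotone increasing in volatility, hence this σ is the only solution

sigma = 0.4029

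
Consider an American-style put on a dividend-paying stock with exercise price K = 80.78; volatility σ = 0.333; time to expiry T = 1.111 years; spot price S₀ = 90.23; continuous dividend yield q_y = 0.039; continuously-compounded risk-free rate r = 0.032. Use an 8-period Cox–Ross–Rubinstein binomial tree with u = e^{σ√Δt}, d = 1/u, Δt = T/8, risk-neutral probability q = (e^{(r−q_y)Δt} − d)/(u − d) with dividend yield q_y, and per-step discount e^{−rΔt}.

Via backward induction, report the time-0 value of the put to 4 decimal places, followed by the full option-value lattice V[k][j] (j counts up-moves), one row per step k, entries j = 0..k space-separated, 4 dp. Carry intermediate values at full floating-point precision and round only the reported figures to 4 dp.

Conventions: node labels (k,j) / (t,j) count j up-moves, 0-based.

price = 8.0511
tree:
8.0511
11.3096 4.3808
15.4651 6.6390 1.8256
20.5007 9.8223 3.0418 0.4446
26.2289 14.1093 4.9861 0.8348 0.0000
32.2645 19.5390 8.0001 1.5677 0.0000 0.0000
37.9264 25.8544 12.4633 2.9440 0.0000 0.0000 0.0000
42.9277 32.2645 18.5974 5.5284 0.0000 0.0000 0.0000 0.0000
47.3452 37.9264 25.8544 10.3816 0.0000 0.0000 0.0000 0.0000 0.0000

params: Δt=0.13887 u=1.13212 d=0.88330 q=0.46511 e^(-rΔt)=0.99557
t_8 payoffs: 47.3452 37.9264 25.8544 10.3816 0.0000 0.0000 0.0000 0.0000 0.0000
k=7: node(7,0) S=37.8523 payoff=42.9277 vs cont=42.7739 → 42.9277 [stop]  node(7,1) S=48.5155 payoff=32.2645 vs cont=32.1683 → 32.2645 [stop]  node(7,2) S=62.1826 payoff=18.5974 vs cont=18.5751 → 18.5974 [stop]  node(7,3) S=79.6997 payoff=1.0803 vs cont=5.5284 → 5.5284 [wait]  node(7,4) S=102.1516 payoff=0.0000 vs cont=0.0000 → 0.0000 [wait]  node(7,5) S=130.9281 payoff=0.0000 vs cont=0.0000 → 0.0000 [wait]  node(7,6) S=167.8112 payoff=0.0000 vs cont=0.0000 → 0.0000 [wait]  node(7,7) S=215.0845 payoff=0.0000 vs cont=0.0000 → 0.0000 [wait]
k=6: node(6,0) S=42.8536 payoff=37.9264 vs cont=37.7997 → 37.9264 [stop]  node(6,1) S=54.9256 payoff=25.8544 vs cont=25.7929 → 25.8544 [stop]  node(6,2) S=70.3984 payoff=10.3816 vs cont=12.4633 → 12.4633 [wait]  node(6,3) S=90.2300 payoff=0.0000 vs cont=2.9440 → 2.9440 [wait]  node(6,4) S=115.6482 payoff=0.0000 vs cont=0.0000 → 0.0000 [wait]  node(6,5) S=148.2269 payoff=0.0000 vs cont=0.0000 → 0.0000 [wait]  node(6,6) S=189.9831 payoff=0.0000 vs cont=0.0000 → 0.0000 [wait]
k=5: node(5,0) S=48.5155 payoff=32.2645 vs cont=32.1683 → 32.2645 [stop]  node(5,1) S=62.1826 payoff=18.5974 vs cont=19.5390 → 19.5390 [wait]  node(5,2) S=79.6997 payoff=1.0803 vs cont=8.0001 → 8.0001 [wait]  node(5,3) S=102.1516 payoff=0.0000 vs cont=1.5677 → 1.5677 [wait]  node(5,4) S=130.9281 payoff=0.0000 vs cont=0.0000 → 0.0000 [wait]  node(5,5) S=167.8112 payoff=0.0000 vs cont=0.0000 → 0.0000 [wait]
k=4: node(4,0) S=54.9256 payoff=25.8544 vs cont=26.2289 → 26.2289 [wait]  node(4,1) S=70.3984 payoff=10.3816 vs cont=14.1093 → 14.1093 [wait]  node(4,2) S=90.2300 payoff=0.0000 vs cont=4.9861 → 4.9861 [wait]  node(4,3) S=115.6482 payoff=0.0000 vs cont=0.8348 → 0.8348 [wait]  node(4,4) S=148.2269 payoff=0.0000 vs cont=0.0000 → 0.0000 [wait]
k=3: node(3,0) S=62.1826 payoff=18.5974 vs cont=20.5007 → 20.5007 [wait]  node(3,1) S=79.6997 payoff=1.0803 vs cont=9.8223 → 9.8223 [wait]  node(3,2) S=102.1516 payoff=0.0000 vs cont=3.0418 → 3.0418 [wait]  node(3,3) S=130.9281 payoff=0.0000 vs cont=0.4446 → 0.4446 [wait]
k=2: node(2,0) S=70.3984 payoff=10.3816 vs cont=15.4651 → 15.4651 [wait]  node(2,1) S=90.2300 payoff=0.0000 vs cont=6.6390 → 6.6390 [wait]  node(2,2) S=115.6482 payoff=0.0000 vs cont=1.8256 → 1.8256 [wait]
k=1: node(1,0) S=79.6997 payoff=1.0803 vs cont=11.3096 → 11.3096 [wait]  node(1,1) S=102.1516 payoff=0.0000 vs cont=4.3808 → 4.3808 [wait]
k=0: node(0,0) S=90.2300 payoff=0.0000 vs cont=8.0511 → 8.0511 [wait]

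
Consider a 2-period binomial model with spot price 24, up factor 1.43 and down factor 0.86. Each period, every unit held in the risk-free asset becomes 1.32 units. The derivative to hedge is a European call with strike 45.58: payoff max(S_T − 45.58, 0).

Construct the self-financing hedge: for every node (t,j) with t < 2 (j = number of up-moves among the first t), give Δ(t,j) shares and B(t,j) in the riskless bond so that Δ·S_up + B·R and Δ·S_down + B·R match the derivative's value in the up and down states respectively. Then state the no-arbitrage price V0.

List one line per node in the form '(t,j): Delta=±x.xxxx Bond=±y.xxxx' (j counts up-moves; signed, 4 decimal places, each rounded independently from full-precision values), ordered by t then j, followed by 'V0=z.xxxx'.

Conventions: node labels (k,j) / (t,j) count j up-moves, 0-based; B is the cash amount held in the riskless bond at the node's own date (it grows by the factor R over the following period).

(0,0): Delta=0.1563 Bond=-2.4442
(1,0): Delta=0.0000 Bond=0.0000
(1,1): Delta=0.1788 Bond=-3.9978
V0=1.3073

No-arbitrage ⇒ martingale measure with p* = (R−d)/(u−d) = 0.8070.
Payoffs at expiry: V(2,0)=0.0000, V(2,1)=0.0000, V(2,2)=3.4976
(1,0): S=20.6400. Δ = (V_up−V_dn)/(S_up−S_dn) = (0.0000−0.0000)/(29.5152−17.7504) = 0.0000. V = [p*·0.0000 + (1−p*)·0.0000]/1.32 = 0.0000. B = V − Δ·S = 0.0000.
(1,1): S=34.3200. Δ = (V_up−V_dn)/(S_up−S_dn) = (3.4976−0.0000)/(49.0776−29.5152) = 0.1788. V = [p*·3.4976 + (1−p*)·0.0000]/1.32 = 2.1384. B = V − Δ·S = -3.9978.
(0,0): S=24.0000. Δ = (V_up−V_dn)/(S_up−S_dn) = (2.1384−0.0000)/(34.3200−20.6400) = 0.1563. V = [p*·2.1384 + (1−p*)·0.0000]/1.32 = 1.3073. B = V − Δ·S = -2.4442.
Verification: the root portfolio costs Δ(0,0)·S0 + B(0,0) = 1.3073, matching V0.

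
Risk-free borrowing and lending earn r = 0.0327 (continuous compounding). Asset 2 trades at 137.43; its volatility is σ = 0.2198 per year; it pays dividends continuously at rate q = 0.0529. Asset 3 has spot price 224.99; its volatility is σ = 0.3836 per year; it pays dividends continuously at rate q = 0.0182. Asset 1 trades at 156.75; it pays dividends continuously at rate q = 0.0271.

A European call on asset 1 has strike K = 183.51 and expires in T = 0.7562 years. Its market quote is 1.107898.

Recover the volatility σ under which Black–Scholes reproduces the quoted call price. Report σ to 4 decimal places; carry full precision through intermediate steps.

sigma = 0.1441

At σ = 0.1441 the Black–Scholes value reproduces the quote:
σ√T = 0.1441·√0.7562 = 0.125309
d₁ = (ln(S/K) + (r−q+σ²/2)T) / (σ√T) = (ln(156.75/183.51) + (0.0327−0.0271+0.1441²/2)·0.7562) / 0.125309 = (-0.157617 + 0.012086) / 0.125309 = -1.161378
d₂ = d₁ − σ√T = -1.161378 − 0.125309 = -1.286687
e^{−rT} = 0.975575
e^{−qT} = 0.979716
N(d₁) = 0.122744,  N(d₂) = 0.099102
V = S·e^{−qT}·N(d₁) − K·e^{−rT}·N(d₂) = 18.849874 − 17.741977 = 1.107898 (equal to the quote); since ∂V/∂σ > 0 for all σ, the implied volatility is unique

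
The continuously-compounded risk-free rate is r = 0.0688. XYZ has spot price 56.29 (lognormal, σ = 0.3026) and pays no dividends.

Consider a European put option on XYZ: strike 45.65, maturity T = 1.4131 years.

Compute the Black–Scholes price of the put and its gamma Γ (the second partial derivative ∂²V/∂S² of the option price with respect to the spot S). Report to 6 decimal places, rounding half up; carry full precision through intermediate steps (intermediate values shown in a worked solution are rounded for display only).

price = 1.882379
Γ = 0.011561

σ√T = 0.3026·√1.4131 = 0.359712
d₁ = (ln(S/K) + (r+σ²/2)T) / (σ√T) = (ln(56.29/45.65) + (0.0688+0.3026²/2)·1.4131) / 0.359712 = (0.209513 + 0.161918) / 0.359712 = 1.032578
d₂ = d₁ − σ√T = 1.032578 − 0.359712 = 0.672866
e^{−rT} = 0.907355
N(−d₁) = 0.150901,  N(−d₂) = 0.250516
Put price V = K·e^{−rT}·N(−d₂) − S·N(−d₁) = 10.376581 − 8.494202 = 1.882379
φ(d₁) = (1/√(2π))·e^{−d₁²/2} = 0.234091
Γ = φ(d₁) / (S·σ·√T) = 0.011561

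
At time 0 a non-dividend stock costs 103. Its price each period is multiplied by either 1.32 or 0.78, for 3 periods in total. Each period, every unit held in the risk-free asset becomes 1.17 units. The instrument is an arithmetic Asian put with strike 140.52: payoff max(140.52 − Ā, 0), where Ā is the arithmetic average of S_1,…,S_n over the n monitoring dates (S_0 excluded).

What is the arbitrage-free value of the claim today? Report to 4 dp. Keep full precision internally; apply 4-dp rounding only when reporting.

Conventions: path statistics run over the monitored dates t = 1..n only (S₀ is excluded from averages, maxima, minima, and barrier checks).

price = 10.2506

Under the martingale measure an up-move has probability p* = 0.7222; value the claim as the probability-weighted average of per-path payoffs, discounted 3 periods at R = 1.17.
Enumerate all 2^3 = 8 price paths (U = up ×1.32, D = down ×0.78); each path with k up-moves has probability p*^k·(1−p*)^(3−k).
DDD: Ā=63.9614, payoff=76.5586, prob=0.021433
UDD: Ā=108.2423, payoff=32.2777, prob=0.055727
DUD: Ā=89.7023, payoff=50.8177, prob=0.055727
UUD: Ā=151.8039, payoff=0.0000, prob=0.144890
DDU: Ā=75.2411, payoff=65.2789, prob=0.055727
UDU: Ā=127.3311, payoff=13.1889, prob=0.144890
DUU: Ā=108.7911, payoff=31.7289, prob=0.144890
UUU: Ā=184.1080, payoff=0.0000, prob=0.376715
Price = Σ prob·payoff / R^3 = 16.417537 / 1.601613 = 10.2506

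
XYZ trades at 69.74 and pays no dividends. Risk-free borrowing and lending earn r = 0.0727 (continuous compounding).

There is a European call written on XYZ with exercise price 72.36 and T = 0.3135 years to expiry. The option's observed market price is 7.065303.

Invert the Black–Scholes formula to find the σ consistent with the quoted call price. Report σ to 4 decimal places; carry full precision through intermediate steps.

sigma = 0.4827

At σ = 0.4827 the Black–Scholes value reproduces the quote:
σ√T = 0.4827·√0.3135 = 0.270269
d₁ = (ln(S/K) + (r+σ²/2)T) / (σ√T) = (ln(69.74/72.36) + (0.0727+0.4827²/2)·0.3135) / 0.270269 = (-0.036880 + 0.059314) / 0.270269 = 0.083008
d₂ = d₁ − σ√T = 0.083008 − 0.270269 = -0.187261
e^{−rT} = 0.977466
N(d₁) = 0.533077,  N(d₂) = 0.425728
V = S·N(d₁) − K·e^{−rT}·N(d₂) = 37.176817 − 30.111514 = 7.065303 (matching the quote); vega is positive throughout, so no other σ reproduces this price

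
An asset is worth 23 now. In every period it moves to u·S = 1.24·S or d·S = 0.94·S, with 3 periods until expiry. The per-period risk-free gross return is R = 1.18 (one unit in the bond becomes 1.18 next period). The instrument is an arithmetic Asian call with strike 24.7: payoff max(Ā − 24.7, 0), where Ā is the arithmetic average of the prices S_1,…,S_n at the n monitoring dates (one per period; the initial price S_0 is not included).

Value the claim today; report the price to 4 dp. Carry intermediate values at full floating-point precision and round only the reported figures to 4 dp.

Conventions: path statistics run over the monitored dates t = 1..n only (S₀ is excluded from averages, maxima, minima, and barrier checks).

price = 4.7061

No-arbitrage gives p* = (R−d)/(u−d) = 0.8000: enumerate every path, weight its payoff by its p*-probability, and discount by R^3.
Enumerate all 2^3 = 8 price paths (U = up ×1.24, D = down ×0.94); each path with k up-moves has probability p*^k·(1−p*)^(3−k).
DDD: Ā=20.3487, payoff=0.0000, prob=0.008000
UDD: Ā=26.8430, payoff=2.1430, prob=0.032000
DUD: Ā=24.5430, payoff=0.0000, prob=0.032000
UUD: Ā=32.3759, payoff=7.6759, prob=0.128000
DDU: Ā=22.3810, payoff=0.0000, prob=0.032000
UDU: Ā=29.5239, payoff=4.8239, prob=0.128000
DUU: Ā=27.2239, payoff=2.5239, prob=0.128000
UUU: Ā=35.9124, payoff=11.2124, prob=0.512000
Price = Σ prob·payoff / R^3 = 7.732353 / 1.643032 = 4.7061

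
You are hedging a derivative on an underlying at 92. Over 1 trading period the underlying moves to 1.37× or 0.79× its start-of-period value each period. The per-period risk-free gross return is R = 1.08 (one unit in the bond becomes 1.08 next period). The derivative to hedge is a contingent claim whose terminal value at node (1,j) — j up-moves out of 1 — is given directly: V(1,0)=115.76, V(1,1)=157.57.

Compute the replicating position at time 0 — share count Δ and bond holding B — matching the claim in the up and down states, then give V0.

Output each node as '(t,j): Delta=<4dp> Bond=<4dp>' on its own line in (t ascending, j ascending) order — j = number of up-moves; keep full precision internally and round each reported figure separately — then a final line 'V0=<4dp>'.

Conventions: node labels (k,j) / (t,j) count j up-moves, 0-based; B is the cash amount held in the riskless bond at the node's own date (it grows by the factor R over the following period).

(0,0): Delta=0.7835 Bond=54.4555
V0=126.5417

Risk-neutral probability p* = (R−d)/(u−d) = (1.08−0.79)/(1.37−0.79) = 0.5000.
Payoffs at expiry: V(1,0)=115.7600, V(1,1)=157.5700
Node (0,0) S=92.0000: V=(p*·157.5700+(1−p*)·115.7600)/1.08=126.5417; Δ=(157.5700−115.7600)/(126.0400−72.6800)=0.7835; B=V−Δ·S=54.4555
Verification: the root portfolio costs Δ(0,0)·S0 + B(0,0) = 126.5417, matching V0.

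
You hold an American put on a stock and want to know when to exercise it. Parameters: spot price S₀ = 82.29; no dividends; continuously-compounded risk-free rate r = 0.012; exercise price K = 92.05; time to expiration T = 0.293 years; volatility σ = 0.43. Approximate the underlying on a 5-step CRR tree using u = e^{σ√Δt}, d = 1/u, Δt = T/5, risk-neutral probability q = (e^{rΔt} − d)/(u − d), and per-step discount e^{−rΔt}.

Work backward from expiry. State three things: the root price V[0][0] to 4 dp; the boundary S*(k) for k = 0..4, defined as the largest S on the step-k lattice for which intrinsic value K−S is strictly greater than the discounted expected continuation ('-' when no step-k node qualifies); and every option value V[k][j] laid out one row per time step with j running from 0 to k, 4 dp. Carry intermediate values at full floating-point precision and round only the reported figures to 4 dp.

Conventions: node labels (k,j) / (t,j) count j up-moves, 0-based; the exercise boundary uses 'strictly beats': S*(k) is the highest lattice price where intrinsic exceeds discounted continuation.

Δt=0.05860  u=1.10970  d=0.90114  q=0.47737  discount=0.99930
step 5 (expiry): payoffs max(K−S,0) = 43.1494 31.8319 17.8950 0.7326 0.0000 0.0000
step 4: (k=4,j=0): S=54.2651, K−S=37.7849, hold=37.7202 ⇒ V=37.7849 exercise | (k=4,j=1): S=66.8242, K−S=25.2258, hold=25.1611 ⇒ V=25.2258 exercise | (k=4,j=2): S=82.2900, K−S=9.7600, hold=9.6953 ⇒ V=9.7600 exercise | (k=4,j=3): S=101.3352, K−S=0.0000, hold=0.3826 ⇒ V=0.3826 continue | (k=4,j=4): S=124.7882, K−S=0.0000, hold=0.0000 ⇒ V=0.0000 continue  boundary S*=82.2900
step 3: (k=3,j=0): S=60.2181, K−S=31.8319, hold=31.7672 ⇒ V=31.8319 exercise | (k=3,j=1): S=74.1550, K−S=17.8950, hold=17.8303 ⇒ V=17.8950 exercise | (k=3,j=2): S=91.3174, K−S=0.7326, hold=5.2798 ⇒ V=5.2798 continue | (k=3,j=3): S=112.4519, K−S=0.0000, hold=0.1998 ⇒ V=0.1998 continue  boundary S*=74.1550
step 2: (k=2,j=0): S=66.8242, K−S=25.2258, hold=25.1611 ⇒ V=25.2258 exercise | (k=2,j=1): S=82.2900, K−S=9.7600, hold=11.8645 ⇒ V=11.8645 continue | (k=2,j=2): S=101.3352, K−S=0.0000, hold=2.8527 ⇒ V=2.8527 continue  boundary S*=66.8242
step 1: (k=1,j=0): S=74.1550, K−S=17.8950, hold=18.8342 ⇒ V=18.8342 continue | (k=1,j=1): S=91.3174, K−S=0.7326, hold=7.5572 ⇒ V=7.5572 continue  boundary S*=-
step 0: (k=0,j=0): S=82.2900, K−S=9.7600, hold=13.4414 ⇒ V=13.4414 continue  boundary S*=-

price = 13.4414
boundary = - - 66.8242 74.1550 82.2900
tree:
13.4414
18.8342 7.5572
25.2258 11.8645 2.8527
31.8319 17.8950 5.2798 0.1998
37.7849 25.2258 9.7600 0.3826 0.0000
43.1494 31.8319 17.8950 0.7326 0.0000 0.0000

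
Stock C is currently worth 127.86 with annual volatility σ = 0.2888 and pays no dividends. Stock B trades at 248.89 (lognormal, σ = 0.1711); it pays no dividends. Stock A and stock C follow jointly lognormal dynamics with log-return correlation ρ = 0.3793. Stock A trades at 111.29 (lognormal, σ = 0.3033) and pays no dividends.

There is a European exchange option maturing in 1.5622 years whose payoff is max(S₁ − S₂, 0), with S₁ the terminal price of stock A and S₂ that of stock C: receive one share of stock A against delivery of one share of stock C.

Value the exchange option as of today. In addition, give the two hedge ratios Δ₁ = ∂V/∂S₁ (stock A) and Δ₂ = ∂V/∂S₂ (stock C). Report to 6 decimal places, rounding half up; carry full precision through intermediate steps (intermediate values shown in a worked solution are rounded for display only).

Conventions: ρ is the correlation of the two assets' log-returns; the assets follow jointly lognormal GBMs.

exchange price = 12.334498
Δ1 = 0.448221
Δ2 = -0.293665

σ_eff = √(σ₁² + σ₂² − 2ρσ₁σ₂) = √(0.3033² + 0.2888² − 2·0.3793·0.3033·0.2888) = 0.330073
d₁ = (ln(S₁/S₂) + (q₂ − q₁ + σ_eff²/2)T) / (σ_eff√T) = (ln(111.29/127.86) + (0.0 − 0.0 + 0.054474)·1.5622) / 0.412552 = -0.130158
d₂ = d₁ − σ_eff√T = -0.130158 − 0.412552 = -0.542710
N(d₁) = 0.448221,  N(d₂) = 0.293665
V = S₁·e^{−q₁T}·N(d₁) − S₂·e^{−q₂T}·N(d₂) = 49.882470 − 37.547972 = 12.334498
Key observation: the rate r is irrelevant here: denominating values in stock C turns the exchange into a ratio option on S₁/S₂, and discounting at r drops out.
Δ₁ = e^{−q₁T}·N(d₁) = 0.448221;  Δ₂ = −e^{−q₂T}·N(d₂) = -0.293665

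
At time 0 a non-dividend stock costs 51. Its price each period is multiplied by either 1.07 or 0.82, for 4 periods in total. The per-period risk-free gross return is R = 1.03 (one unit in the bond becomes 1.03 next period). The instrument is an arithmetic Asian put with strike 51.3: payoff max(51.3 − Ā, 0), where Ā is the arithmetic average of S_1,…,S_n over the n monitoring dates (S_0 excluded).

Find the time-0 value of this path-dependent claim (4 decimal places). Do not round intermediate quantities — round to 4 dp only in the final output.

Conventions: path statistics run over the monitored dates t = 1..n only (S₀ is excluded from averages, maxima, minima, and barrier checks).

price = 1.4630

With p* = (R−d)/(u−d) = 0.8400, sum probability × payoff across the paths and divide by R^4.
Enumerate all 2^4 = 16 price paths (U = up ×1.07, D = down ×0.82); each path with k up-moves has probability p*^k·(1−p*)^(4−k).
DDDD: Ā=31.8226, payoff=19.4774, prob=0.000655
UDDD: Ā=41.5246, payoff=9.7754, prob=0.003441
DUDD: Ā=38.3371, payoff=12.9629, prob=0.003441
UUDD: Ā=50.0252, payoff=1.2748, prob=0.018063
DDUD: Ā=35.7234, payoff=15.5766, prob=0.003441
UDUD: Ā=46.6146, payoff=4.6854, prob=0.018063
DUUD: Ā=43.4271, payoff=7.8729, prob=0.018063
UUUD: Ā=56.6671, payoff=0.0000, prob=0.094833
DDDU: Ā=33.5801, payoff=17.7199, prob=0.003441
UDDU: Ā=43.8179, payoff=7.4821, prob=0.018063
DUDU: Ā=40.6304, payoff=10.6696, prob=0.018063
UUDU: Ā=53.0177, payoff=0.0000, prob=0.094833
DDUU: Ā=38.0167, payoff=13.2833, prob=0.018063
UDUU: Ā=49.6071, payoff=1.6929, prob=0.094833
DUUU: Ā=46.4196, payoff=4.8804, prob=0.094833
UUUU: Ā=60.5719, payoff=0.0000, prob=0.497871
Price = Σ prob·payoff / R^4 = 1.646616 / 1.125509 = 1.4630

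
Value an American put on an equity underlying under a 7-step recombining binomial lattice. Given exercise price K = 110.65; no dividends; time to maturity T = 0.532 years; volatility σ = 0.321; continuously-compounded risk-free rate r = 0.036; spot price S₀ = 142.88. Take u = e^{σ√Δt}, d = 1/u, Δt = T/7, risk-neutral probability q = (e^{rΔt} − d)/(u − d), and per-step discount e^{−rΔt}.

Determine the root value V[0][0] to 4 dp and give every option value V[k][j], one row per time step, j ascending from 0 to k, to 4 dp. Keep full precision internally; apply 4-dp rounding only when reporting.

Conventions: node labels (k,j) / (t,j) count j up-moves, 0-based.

Δt=0.07600  u=1.09253  d=0.91531  q=0.49335  discount=0.99727
step 7 (expiry): payoffs max(K−S,0) = 33.7466 18.8569 1.0843 0.0000 0.0000 0.0000 0.0000 0.0000
k=6: (k=6,j=0): S=84.0191, K−S=26.6309, hold=26.3286 ⇒ V=26.6309 exercise | (k=6,j=1): S=100.2865, K−S=10.3635, hold=10.0612 ⇒ V=10.3635 exercise | (k=6,j=2): S=119.7035, K−S=0.0000, hold=0.5479 ⇒ V=0.5479 continue | (k=6,j=3): S=142.8800, K−S=0.0000, hold=0.0000 ⇒ V=0.0000 continue | (k=6,j=4): S=170.5438, K−S=0.0000, hold=0.0000 ⇒ V=0.0000 continue | (k=6,j=5): S=203.5638, K−S=0.0000, hold=0.0000 ⇒ V=0.0000 continue | (k=6,j=6): S=242.9770, K−S=0.0000, hold=0.0000 ⇒ V=0.0000 continue
k=5: (k=5,j=0): S=91.7931, K−S=18.8569, hold=18.5546 ⇒ V=18.8569 exercise | (k=5,j=1): S=109.5657, K−S=1.0843, hold=5.5059 ⇒ V=5.5059 continue | (k=5,j=2): S=130.7793, K−S=0.0000, hold=0.2768 ⇒ V=0.2768 continue | (k=5,j=3): S=156.1003, K−S=0.0000, hold=0.0000 ⇒ V=0.0000 continue | (k=5,j=4): S=186.3238, K−S=0.0000, hold=0.0000 ⇒ V=0.0000 continue | (k=5,j=5): S=222.3990, K−S=0.0000, hold=0.0000 ⇒ V=0.0000 continue
k=4: (k=4,j=0): S=100.2865, K−S=10.3635, hold=12.2366 ⇒ V=12.2366 continue | (k=4,j=1): S=119.7035, K−S=0.0000, hold=2.9181 ⇒ V=2.9181 continue | (k=4,j=2): S=142.8800, K−S=0.0000, hold=0.1399 ⇒ V=0.1399 continue | (k=4,j=3): S=170.5438, K−S=0.0000, hold=0.0000 ⇒ V=0.0000 continue | (k=4,j=4): S=203.5638, K−S=0.0000, hold=0.0000 ⇒ V=0.0000 continue
k=3: (k=3,j=0): S=109.5657, K−S=1.0843, hold=7.6185 ⇒ V=7.6185 continue | (k=3,j=1): S=130.7793, K−S=0.0000, hold=1.5432 ⇒ V=1.5432 continue | (k=3,j=2): S=156.1003, K−S=0.0000, hold=0.0707 ⇒ V=0.0707 continue | (k=3,j=3): S=186.3238, K−S=0.0000, hold=0.0000 ⇒ V=0.0000 continue
k=2: (k=2,j=0): S=119.7035, K−S=0.0000, hold=4.6086 ⇒ V=4.6086 continue | (k=2,j=1): S=142.8800, K−S=0.0000, hold=0.8145 ⇒ V=0.8145 continue | (k=2,j=2): S=170.5438, K−S=0.0000, hold=0.0357 ⇒ V=0.0357 continue
k=1: (k=1,j=0): S=130.7793, K−S=0.0000, hold=2.7293 ⇒ V=2.7293 continue | (k=1,j=1): S=156.1003, K−S=0.0000, hold=0.4291 ⇒ V=0.4291 continue
k=0: (k=0,j=0): S=142.8800, K−S=0.0000, hold=1.5902 ⇒ V=1.5902 continue

price = 1.5902
tree:
1.5902
2.7293 0.4291
4.6086 0.8145 0.0357
7.6185 1.5432 0.0707 0.0000
12.2366 2.9181 0.1399 0.0000 0.0000
18.8569 5.5059 0.2768 0.0000 0.0000 0.0000
26.6309 10.3635 0.5479 0.0000 0.0000 0.0000 0.0000
33.7466 18.8569 1.0843 0.0000 0.0000 0.0000 0.0000 0.0000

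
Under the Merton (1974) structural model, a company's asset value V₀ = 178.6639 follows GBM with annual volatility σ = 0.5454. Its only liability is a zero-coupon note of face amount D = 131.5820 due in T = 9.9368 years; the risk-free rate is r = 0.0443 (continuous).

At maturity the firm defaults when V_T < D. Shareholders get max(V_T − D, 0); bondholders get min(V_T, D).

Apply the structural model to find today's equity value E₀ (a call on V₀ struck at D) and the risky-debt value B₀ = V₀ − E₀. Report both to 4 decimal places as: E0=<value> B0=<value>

E0=132.7735 B0=45.8904

Equity is a call on the firm's assets struck at D = 131.5820:
d₁ = [ln(V₀/D) + (r + σ²/2)T] / (σ√T)
   = [ln(178.6639/131.5820) + (0.0443 + 0.5·0.5454²)·9.9368] / (0.5454·√9.9368)
   = [0.305876 + 1.918106] / 1.719248 = 1.293579
d₂ = d₁ − σ√T = 1.293579 − 1.719248 = -0.425669
N(d₁) = 0.902095,  N(d₂) = 0.335175,  e^(−rT) = 0.643907
E₀ = V₀·N(d₁) − D·e^(−rT)·N(d₂)
   = 178.6639·0.902095 − 131.5820·0.643907·0.335175 = 132.773508
B₀ = V₀ − E₀ = 178.6639 − 132.773508 = 45.890392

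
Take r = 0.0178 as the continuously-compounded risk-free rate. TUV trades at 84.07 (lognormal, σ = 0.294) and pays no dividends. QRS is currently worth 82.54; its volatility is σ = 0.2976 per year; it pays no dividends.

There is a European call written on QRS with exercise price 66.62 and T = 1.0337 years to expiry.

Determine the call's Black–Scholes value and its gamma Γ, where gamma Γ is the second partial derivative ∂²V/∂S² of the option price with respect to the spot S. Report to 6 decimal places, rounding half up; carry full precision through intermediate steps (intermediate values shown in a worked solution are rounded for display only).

σ√T = 0.2976·√1.0337 = 0.302573
d₁ = (ln(S/K) + (r+σ²/2)T) / (σ√T) = (ln(82.54/66.62) + (0.0178+0.2976²/2)·1.0337) / 0.302573 = (0.214278 + 0.064175) / 0.302573 = 0.920285
d₂ = d₁ − σ√T = 0.920285 − 0.302573 = 0.617712
e^{−rT} = 0.981768
N(d₁) = 0.821288,  N(d₂) = 0.731617
Call price V = S·N(d₁) − K·e^{−rT}·N(d₂) = 67.789108 − 47.851726 = 19.937382
φ(d₁) = (1/√(2π))·e^{−d₁²/2} = 0.261218
Γ = φ(d₁) / (S·σ·√T) = 0.010459

price = 19.937382
Γ = 0.010459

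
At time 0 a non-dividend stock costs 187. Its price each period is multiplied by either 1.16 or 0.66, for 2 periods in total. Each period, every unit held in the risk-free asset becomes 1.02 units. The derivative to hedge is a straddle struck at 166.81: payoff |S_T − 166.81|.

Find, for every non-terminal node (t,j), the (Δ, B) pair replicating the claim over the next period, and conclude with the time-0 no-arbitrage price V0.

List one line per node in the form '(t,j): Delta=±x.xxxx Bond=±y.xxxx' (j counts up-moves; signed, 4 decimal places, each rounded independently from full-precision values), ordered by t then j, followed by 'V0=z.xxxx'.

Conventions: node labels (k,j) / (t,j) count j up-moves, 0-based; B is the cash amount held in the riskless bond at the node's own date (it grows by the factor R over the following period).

(0,0): Delta=0.2807 Bond=5.3724
(1,0): Delta=-1.0000 Bond=163.5392
(1,1): Delta=0.5640 Bond=-55.9877
V0=57.8563

Since d<R<u, set p* = (R−d)/(u−d) = 0.7200; price each node as the discounted p*-expectation of its children.
Payoffs at expiry: V(2,0)=85.3528, V(2,1)=23.6428, V(2,2)=84.8172
(1,0): S=123.4200. Δ = (V_up−V_dn)/(S_up−S_dn) = (23.6428−85.3528)/(143.1672−81.4572) = -1.0000. V = [p*·23.6428 + (1−p*)·85.3528]/1.02 = 40.1192. B = V − Δ·S = 163.5392.
(1,1): S=216.9200. Δ = (V_up−V_dn)/(S_up−S_dn) = (84.8172−23.6428)/(251.6272−143.1672) = 0.5640. V = [p*·84.8172 + (1−p*)·23.6428]/1.02 = 66.3611. B = V − Δ·S = -55.9877.
(0,0): S=187.0000. Δ = (V_up−V_dn)/(S_up−S_dn) = (66.3611−40.1192)/(216.9200−123.4200) = 0.2807. V = [p*·66.3611 + (1−p*)·40.1192]/1.02 = 57.8563. B = V − Δ·S = 5.3724.
Sanity check at the root: Δ(0,0)·S0 + B(0,0) reproduces V0 = 57.8563.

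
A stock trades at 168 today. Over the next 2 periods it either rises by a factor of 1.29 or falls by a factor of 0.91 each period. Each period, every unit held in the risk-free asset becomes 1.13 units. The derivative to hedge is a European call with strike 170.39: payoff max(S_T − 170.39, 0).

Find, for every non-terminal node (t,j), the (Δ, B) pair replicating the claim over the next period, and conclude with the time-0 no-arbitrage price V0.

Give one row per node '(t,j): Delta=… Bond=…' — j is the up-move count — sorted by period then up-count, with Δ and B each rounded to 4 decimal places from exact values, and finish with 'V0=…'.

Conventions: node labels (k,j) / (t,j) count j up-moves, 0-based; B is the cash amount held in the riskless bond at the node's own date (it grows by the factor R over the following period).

Under the risk-neutral measure, an up-move has probability p* = (R−d)/(u−d) = 0.5789 and values discount at R = 1.13.
At maturity the claim pays: V(2,0)=0.0000, V(2,1)=26.8252, V(2,2)=109.1788
Node (1,0) S=152.8800: V=(p*·26.8252+(1−p*)·0.0000)/1.13=13.7437; Δ=(26.8252−0.0000)/(197.2152−139.1208)=0.4618; B=V−Δ·S=-56.8489
Node (1,1) S=216.7200: V=(p*·109.1788+(1−p*)·26.8252)/1.13=65.9324; Δ=(109.1788−26.8252)/(279.5688−197.2152)=1.0000; B=V−Δ·S=-150.7876
Node (0,0) S=168.0000: V=(p*·65.9324+(1−p*)·13.7437)/1.13=38.9011; Δ=(65.9324−13.7437)/(216.7200−152.8800)=0.8175; B=V−Δ·S=-98.4376
As a check, the time-0 holding Δ(0,0)·S0 + B(0,0) comes to 38.9011 — exactly V0.

(0,0): Delta=0.8175 Bond=-98.4376
(1,0): Delta=0.4618 Bond=-56.8489
(1,1): Delta=1.0000 Bond=-150.7876
V0=38.9011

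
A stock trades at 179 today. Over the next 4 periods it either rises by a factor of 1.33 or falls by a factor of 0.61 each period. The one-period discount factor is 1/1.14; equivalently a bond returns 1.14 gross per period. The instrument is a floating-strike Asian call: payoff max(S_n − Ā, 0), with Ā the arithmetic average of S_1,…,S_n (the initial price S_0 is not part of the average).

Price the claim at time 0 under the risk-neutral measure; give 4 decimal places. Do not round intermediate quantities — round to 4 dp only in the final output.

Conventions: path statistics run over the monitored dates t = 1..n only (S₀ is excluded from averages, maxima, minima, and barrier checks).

With p* = (R−d)/(u−d) = 0.7361, sum probability × payoff across the paths and divide by R^4.
Enumerate all 2^4 = 16 price paths (U = up ×1.33, D = down ×0.61); each path with k up-moves has probability p*^k·(1−p*)^(4−k).
DDDD: Ā=60.3024, payoff=0.0000, prob=0.004849
UDDD: Ā=131.4790, payoff=0.0000, prob=0.013527
DUDD: Ā=99.2590, payoff=0.0000, prob=0.013527
UUDD: Ā=216.4171, payoff=0.0000, prob=0.037734
DDUD: Ā=79.6048, payoff=0.0000, prob=0.013527
UDUD: Ā=173.5645, payoff=0.0000, prob=0.037734
DUUD: Ā=141.3445, payoff=0.0000, prob=0.037734
UUUD: Ā=308.1774, payoff=0.0000, prob=0.105257
DDDU: Ā=67.6157, payoff=0.0000, prob=0.013527
UDDU: Ā=147.4244, payoff=0.0000, prob=0.037734
DUDU: Ā=115.2044, payoff=2.6147, prob=0.037734
UUDU: Ā=251.1834, payoff=5.7010, prob=0.105257
DDUU: Ā=95.5502, payoff=22.2689, prob=0.037734
UDUU: Ā=208.3308, payoff=48.5536, prob=0.105257
DUUU: Ā=176.1108, payoff=80.7736, prob=0.105257
UUUU: Ā=383.9794, payoff=176.1129, prob=0.293612
Price = Σ prob·payoff / R^4 = 66.860460 / 1.688960 = 39.5868

price = 39.5868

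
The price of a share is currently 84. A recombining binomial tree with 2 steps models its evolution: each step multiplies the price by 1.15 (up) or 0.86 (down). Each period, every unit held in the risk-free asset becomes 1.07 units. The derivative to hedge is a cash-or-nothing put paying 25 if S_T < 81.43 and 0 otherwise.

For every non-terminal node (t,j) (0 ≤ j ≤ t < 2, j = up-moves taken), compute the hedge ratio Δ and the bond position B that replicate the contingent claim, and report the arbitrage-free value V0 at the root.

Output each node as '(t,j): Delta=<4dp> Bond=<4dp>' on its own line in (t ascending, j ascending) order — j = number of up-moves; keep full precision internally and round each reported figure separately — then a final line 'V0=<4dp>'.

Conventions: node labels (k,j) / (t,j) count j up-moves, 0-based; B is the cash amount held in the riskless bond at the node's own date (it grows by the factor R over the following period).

(0,0): Delta=-0.2646 Bond=23.8871
(1,0): Delta=-1.1933 Bond=92.6523
(1,1): Delta=0.0000 Bond=0.0000
V0=1.6617

Since d<R<u, set p* = (R−d)/(u−d) = 0.7241; price each node as the discounted p*-expectation of its children.
Expiry values: V(2,0)=25.0000, V(2,1)=0.0000, V(2,2)=0.0000
(1,0): S=72.2400. Δ = (V_up−V_dn)/(S_up−S_dn) = (0.0000−25.0000)/(83.0760−62.1264) = -1.1933. V = [p*·0.0000 + (1−p*)·25.0000]/1.07 = 6.4454. B = V − Δ·S = 92.6523.
(1,1): S=96.6000. Δ = (V_up−V_dn)/(S_up−S_dn) = (0.0000−0.0000)/(111.0900−83.0760) = 0.0000. V = [p*·0.0000 + (1−p*)·0.0000]/1.07 = 0.0000. B = V − Δ·S = 0.0000.
(0,0): S=84.0000. Δ = (V_up−V_dn)/(S_up−S_dn) = (0.0000−6.4454)/(96.6000−72.2400) = -0.2646. V = [p*·0.0000 + (1−p*)·6.4454]/1.07 = 1.6617. B = V − Δ·S = 23.8871.
As a check, the time-0 holding Δ(0,0)·S0 + B(0,0) comes to 1.6617 — exactly V0.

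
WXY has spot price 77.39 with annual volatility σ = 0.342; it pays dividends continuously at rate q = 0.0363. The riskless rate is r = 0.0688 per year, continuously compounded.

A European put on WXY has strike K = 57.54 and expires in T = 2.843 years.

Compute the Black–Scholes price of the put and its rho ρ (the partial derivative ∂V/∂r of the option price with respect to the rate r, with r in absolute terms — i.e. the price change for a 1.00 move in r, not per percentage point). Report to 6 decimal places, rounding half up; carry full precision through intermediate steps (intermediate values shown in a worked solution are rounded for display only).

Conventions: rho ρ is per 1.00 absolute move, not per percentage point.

σ√T = 0.342·√2.843 = 0.576653
d₁ = (ln(S/K) + (r−q+σ²/2)T) / (σ√T) = (ln(77.39/57.54) + (0.0688−0.0363+0.342²/2)·2.843) / 0.576653 = (0.296377 + 0.258662) / 0.576653 = 0.962518
d₂ = d₁ − σ√T = 0.962518 − 0.576653 = 0.385865
e^{−rT} = 0.822342
e^{−qT} = 0.901946
N(−d₁) = 0.167895,  N(−d₂) = 0.349798
Put price V = K·e^{−rT}·N(−d₂) − S·e^{−qT}·N(−d₁) = 16.551606 − 11.719313 = 4.832293
ρ = −K·T·e^{−rT}·N(−d₂) = -47.056215

price = 4.832293
ρ = -47.056215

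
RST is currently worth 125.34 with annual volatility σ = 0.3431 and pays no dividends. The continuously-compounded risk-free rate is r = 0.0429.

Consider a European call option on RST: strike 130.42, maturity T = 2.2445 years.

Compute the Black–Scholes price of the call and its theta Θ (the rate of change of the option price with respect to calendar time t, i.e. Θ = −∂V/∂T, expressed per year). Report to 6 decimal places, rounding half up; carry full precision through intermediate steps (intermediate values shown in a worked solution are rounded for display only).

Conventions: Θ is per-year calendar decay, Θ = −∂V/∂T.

σ√T = 0.3431·√2.2445 = 0.514021
d₁ = (ln(S/K) + (r+σ²/2)T) / (σ√T) = (ln(125.34/130.42) + (0.0429+0.3431²/2)·2.2445) / 0.514021 = (-0.039730 + 0.228398) / 0.514021 = 0.367043
d₂ = d₁ − σ√T = 0.367043 − 0.514021 = -0.146978
e^{−rT} = 0.908201
N(d₁) = 0.643207,  N(d₂) = 0.441575
Call price V = S·N(d₁) − K·e^{−rT}·N(d₂) = 80.619507 − 52.303497 = 28.316010
φ(d₁) = (1/√(2π))·e^{−d₁²/2} = 0.372955
Θ = −S·φ(d₁)·σ/(2√T) − r·K·e^{−rT}·N(d₂) = −5.352744 − 2.243820 = -7.596564

price = 28.316010
Θ = -7.596564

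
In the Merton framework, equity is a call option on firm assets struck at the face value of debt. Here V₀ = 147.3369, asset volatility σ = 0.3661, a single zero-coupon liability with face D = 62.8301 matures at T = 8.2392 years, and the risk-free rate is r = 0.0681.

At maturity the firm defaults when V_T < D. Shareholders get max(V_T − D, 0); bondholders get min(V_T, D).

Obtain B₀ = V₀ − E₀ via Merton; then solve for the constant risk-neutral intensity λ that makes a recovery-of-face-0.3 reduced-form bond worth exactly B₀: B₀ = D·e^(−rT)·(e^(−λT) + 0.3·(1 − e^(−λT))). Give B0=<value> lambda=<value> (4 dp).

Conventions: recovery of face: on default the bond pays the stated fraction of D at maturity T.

With assets at 147.3369 and a single debt payment of 62.8301 at 8.2392 years:
d₁ = [ln(V₀/D) + (r + σ²/2)T] / (σ√T)
   = [ln(147.3369/62.8301) + (0.0681 + 0.5·0.3661²)·8.2392] / (0.3661·√8.2392)
   = [0.852288 + 1.113236] / 1.050854 = 1.870407
d₂ = d₁ − σ√T = 1.870407 − 1.050854 = 0.819553
N(d₁) = 0.969286,  N(d₂) = 0.793765,  e^(−rT) = 0.570587
E₀ = V₀·N(d₁) − D·e^(−rT)·N(d₂)
   = 147.3369·0.969286 − 62.8301·0.570587·0.793765 = 114.355150
B₀ = V₀ − E₀ = 147.3369 − 114.355150 = 32.981750
e^(−λT) = (B₀·e^(rT)/D − 0.3)/(1 − 0.3) = (32.9817·1.752581/62.8301 − 0.3)/0.7 = 0.88570079
λ = −ln(0.88570079)/8.2392 = 0.014732

B0=32.9817 lambda=0.0147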